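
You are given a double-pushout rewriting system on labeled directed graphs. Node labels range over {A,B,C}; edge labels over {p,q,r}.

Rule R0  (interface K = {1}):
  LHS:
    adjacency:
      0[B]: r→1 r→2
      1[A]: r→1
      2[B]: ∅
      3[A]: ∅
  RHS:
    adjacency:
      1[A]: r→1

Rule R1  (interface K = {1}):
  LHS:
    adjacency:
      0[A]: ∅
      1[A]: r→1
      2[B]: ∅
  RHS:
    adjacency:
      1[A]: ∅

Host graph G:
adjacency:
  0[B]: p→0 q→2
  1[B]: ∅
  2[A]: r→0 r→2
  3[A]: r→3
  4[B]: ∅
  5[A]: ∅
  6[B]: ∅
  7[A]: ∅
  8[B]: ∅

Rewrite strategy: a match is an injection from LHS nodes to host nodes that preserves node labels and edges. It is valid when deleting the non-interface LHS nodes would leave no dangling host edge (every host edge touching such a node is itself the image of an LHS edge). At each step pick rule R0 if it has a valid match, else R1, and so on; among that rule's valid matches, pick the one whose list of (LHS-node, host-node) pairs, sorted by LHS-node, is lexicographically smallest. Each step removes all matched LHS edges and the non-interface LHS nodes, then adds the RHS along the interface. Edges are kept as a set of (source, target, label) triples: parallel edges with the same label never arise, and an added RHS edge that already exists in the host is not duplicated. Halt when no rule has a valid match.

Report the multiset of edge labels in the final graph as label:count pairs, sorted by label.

Answer: p:1 q:1 r:1

Rewrite trace:
start.  V:9 E:5  edges: 0-p->0 0-q->2 2-r->0 2-r->2 3-r->3
1. fire R1 via {0↦5, 1↦2, 2↦1}  →  V:7 E:4  edges: 0-p->0 0-q->2 2-r->0 3-r->3
2. fire R1 via {0↦7, 1↦3, 2↦4}  →  V:5 E:3  edges: 0-p->0 0-q->2 2-r->0
halt: no rule applies after step 2
NF edges: [(0, 0, 'p'), (0, 2, 'q'), (2, 0, 'r')]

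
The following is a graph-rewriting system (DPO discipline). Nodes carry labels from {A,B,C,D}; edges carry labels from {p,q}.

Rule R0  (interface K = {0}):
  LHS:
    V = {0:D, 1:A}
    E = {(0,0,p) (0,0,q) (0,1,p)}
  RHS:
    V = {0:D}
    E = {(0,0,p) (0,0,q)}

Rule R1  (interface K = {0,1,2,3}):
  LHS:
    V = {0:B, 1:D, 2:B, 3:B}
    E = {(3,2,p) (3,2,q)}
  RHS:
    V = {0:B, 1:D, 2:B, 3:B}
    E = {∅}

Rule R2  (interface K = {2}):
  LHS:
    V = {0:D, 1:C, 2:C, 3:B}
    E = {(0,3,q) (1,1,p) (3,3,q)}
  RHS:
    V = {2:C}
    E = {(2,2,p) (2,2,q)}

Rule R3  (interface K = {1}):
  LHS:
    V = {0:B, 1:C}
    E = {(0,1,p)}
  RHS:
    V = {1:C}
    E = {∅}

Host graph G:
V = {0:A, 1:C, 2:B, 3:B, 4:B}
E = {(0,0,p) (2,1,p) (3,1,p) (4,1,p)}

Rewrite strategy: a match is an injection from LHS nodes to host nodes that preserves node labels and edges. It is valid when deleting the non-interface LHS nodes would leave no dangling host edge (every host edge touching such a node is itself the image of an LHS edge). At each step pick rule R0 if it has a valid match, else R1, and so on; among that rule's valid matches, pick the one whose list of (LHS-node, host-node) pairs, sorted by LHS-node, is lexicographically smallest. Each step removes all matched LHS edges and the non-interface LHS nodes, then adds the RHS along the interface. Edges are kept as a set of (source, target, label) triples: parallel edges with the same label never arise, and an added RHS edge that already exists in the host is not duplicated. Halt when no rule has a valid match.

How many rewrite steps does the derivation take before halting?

initial: |V|=5 |E|=4  E = 0-p->0 2-p->1 3-p->1 4-p->1
step 1: apply R3 at {0↦2, 1↦1}  → |V|=4 |E|=3  E = 0-p->0 3-p->1 4-p->1
step 2: apply R3 at {0↦3, 1↦1}  → |V|=3 |E|=2  E = 0-p->0 4-p->1
step 3: apply R3 at {0↦4, 1↦1}  → |V|=2 |E|=1  E = 0-p->0
normal form: no rule applies after step 3

Answer: 3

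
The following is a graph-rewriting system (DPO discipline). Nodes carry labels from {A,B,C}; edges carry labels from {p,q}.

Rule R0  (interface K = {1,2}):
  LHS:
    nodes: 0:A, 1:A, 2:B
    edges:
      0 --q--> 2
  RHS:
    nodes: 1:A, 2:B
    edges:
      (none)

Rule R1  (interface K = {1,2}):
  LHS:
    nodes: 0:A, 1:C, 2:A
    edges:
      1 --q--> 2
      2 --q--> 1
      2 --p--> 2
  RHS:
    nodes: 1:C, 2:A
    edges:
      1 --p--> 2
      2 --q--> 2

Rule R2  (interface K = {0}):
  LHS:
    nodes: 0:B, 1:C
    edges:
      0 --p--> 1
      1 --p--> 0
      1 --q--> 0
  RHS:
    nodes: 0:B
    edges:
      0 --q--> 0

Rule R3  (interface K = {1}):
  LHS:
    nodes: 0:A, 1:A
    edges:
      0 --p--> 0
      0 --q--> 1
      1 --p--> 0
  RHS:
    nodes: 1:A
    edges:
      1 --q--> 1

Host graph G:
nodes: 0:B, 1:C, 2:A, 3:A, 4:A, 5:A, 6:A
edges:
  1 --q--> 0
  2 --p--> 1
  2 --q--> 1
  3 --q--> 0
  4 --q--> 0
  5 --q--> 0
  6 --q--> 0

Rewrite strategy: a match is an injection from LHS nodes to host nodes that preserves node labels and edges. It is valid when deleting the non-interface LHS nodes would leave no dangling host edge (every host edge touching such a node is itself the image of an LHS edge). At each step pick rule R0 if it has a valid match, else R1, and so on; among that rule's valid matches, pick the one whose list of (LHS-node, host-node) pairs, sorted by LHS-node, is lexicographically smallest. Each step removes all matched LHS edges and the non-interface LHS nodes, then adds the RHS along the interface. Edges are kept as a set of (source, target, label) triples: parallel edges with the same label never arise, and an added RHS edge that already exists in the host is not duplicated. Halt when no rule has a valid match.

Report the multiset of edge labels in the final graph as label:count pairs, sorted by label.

Answer: p:1 q:2

Steps:
[0] host  ⇒  7 nodes, 7 edges  {1-q->0 2-p->1 2-q->1 3-q->0 4-q->0 5-q->0 6-q->0}
[1] R0 @ {0↦3, 1↦2, 2↦0}  ⇒  6 nodes, 6 edges  {1-q->0 2-p->1 2-q->1 4-q->0 5-q->0 6-q->0}
[2] R0 @ {0↦4, 1↦2, 2↦0}  ⇒  5 nodes, 5 edges  {1-q->0 2-p->1 2-q->1 5-q->0 6-q->0}
[3] R0 @ {0↦5, 1↦2, 2↦0}  ⇒  4 nodes, 4 edges  {1-q->0 2-p->1 2-q->1 6-q->0}
[4] R0 @ {0↦6, 1↦2, 2↦0}  ⇒  3 nodes, 3 edges  {1-q->0 2-p->1 2-q->1}
halt: no rule applies after step 4
NF edges: [(1, 0, 'q'), (2, 1, 'p'), (2, 1, 'q')]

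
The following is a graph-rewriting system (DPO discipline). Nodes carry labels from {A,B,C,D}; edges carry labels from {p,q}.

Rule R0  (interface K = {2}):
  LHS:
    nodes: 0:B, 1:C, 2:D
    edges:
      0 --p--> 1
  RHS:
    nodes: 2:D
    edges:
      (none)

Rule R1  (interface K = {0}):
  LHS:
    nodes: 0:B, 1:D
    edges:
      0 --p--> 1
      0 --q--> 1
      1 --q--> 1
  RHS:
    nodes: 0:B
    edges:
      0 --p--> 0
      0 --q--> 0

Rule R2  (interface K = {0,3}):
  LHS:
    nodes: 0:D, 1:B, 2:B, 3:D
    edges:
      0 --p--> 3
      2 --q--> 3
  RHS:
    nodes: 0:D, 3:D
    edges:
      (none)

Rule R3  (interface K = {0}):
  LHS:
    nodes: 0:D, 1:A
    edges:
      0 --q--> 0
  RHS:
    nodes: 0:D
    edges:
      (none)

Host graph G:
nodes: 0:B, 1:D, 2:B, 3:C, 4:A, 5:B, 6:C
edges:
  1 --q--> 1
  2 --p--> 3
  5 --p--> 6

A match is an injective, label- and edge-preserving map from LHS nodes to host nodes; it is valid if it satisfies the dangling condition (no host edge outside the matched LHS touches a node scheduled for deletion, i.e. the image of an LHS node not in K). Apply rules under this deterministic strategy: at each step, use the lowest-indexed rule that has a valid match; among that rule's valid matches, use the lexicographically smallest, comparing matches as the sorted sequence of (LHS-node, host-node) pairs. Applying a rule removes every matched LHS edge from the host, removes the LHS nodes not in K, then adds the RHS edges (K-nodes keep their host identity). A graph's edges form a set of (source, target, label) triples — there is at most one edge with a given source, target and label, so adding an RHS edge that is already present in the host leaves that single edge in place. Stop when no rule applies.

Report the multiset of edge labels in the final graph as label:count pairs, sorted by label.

Answer: (no edges)

Steps:
start.  V:7 E:3  edges: 1-q->1 2-p->3 5-p->6
1. fire R0 via {0↦2, 1↦3, 2↦1}  →  V:5 E:2  edges: 1-q->1 5-p->6
2. fire R0 via {0↦5, 1↦6, 2↦1}  →  V:3 E:1  edges: 1-q->1
3. fire R3 via {0↦1, 1↦4}  →  V:2 E:0  edges: ∅
halt: no rule applies after step 3
NF edges: []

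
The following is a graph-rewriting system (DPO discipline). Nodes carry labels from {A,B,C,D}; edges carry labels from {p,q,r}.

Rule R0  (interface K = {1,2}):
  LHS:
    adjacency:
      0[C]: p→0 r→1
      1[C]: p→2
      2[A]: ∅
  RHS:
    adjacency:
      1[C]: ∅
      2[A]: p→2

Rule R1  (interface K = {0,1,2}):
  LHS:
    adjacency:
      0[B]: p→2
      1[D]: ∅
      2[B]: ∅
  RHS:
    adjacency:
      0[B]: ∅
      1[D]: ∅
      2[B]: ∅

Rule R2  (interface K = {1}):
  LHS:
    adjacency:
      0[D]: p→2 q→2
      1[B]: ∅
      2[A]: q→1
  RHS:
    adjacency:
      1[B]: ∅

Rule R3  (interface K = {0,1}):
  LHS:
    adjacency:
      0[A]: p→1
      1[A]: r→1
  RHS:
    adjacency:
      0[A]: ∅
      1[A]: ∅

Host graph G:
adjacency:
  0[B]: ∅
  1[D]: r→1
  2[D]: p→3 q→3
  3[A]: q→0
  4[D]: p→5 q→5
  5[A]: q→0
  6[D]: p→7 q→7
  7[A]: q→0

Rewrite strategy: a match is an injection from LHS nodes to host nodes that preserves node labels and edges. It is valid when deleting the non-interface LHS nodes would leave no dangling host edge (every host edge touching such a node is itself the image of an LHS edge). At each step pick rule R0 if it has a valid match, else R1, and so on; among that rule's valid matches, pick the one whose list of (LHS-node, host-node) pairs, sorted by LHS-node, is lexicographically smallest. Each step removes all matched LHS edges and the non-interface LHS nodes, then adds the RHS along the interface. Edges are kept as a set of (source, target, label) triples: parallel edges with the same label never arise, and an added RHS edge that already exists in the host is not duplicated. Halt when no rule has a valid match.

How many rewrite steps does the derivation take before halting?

Answer: 3

Steps:
initial: |V|=8 |E|=10  E = 1-r->1 2-p->3 2-q->3 3-q->0 4-p->5 4-q->5 5-q->0 6-p->7 6-q->7 7-q->0
step 1: apply R2 at {0↦2, 1↦0, 2↦3}  → |V|=6 |E|=7  E = 1-r->1 4-p->5 4-q->5 5-q->0 6-p->7 6-q->7 7-q->0
step 2: apply R2 at {0↦4, 1↦0, 2↦5}  → |V|=4 |E|=4  E = 1-r->1 6-p->7 6-q->7 7-q->0
step 3: apply R2 at {0↦6, 1↦0, 2↦7}  → |V|=2 |E|=1  E = 1-r->1
normal form: no rule applies after step 3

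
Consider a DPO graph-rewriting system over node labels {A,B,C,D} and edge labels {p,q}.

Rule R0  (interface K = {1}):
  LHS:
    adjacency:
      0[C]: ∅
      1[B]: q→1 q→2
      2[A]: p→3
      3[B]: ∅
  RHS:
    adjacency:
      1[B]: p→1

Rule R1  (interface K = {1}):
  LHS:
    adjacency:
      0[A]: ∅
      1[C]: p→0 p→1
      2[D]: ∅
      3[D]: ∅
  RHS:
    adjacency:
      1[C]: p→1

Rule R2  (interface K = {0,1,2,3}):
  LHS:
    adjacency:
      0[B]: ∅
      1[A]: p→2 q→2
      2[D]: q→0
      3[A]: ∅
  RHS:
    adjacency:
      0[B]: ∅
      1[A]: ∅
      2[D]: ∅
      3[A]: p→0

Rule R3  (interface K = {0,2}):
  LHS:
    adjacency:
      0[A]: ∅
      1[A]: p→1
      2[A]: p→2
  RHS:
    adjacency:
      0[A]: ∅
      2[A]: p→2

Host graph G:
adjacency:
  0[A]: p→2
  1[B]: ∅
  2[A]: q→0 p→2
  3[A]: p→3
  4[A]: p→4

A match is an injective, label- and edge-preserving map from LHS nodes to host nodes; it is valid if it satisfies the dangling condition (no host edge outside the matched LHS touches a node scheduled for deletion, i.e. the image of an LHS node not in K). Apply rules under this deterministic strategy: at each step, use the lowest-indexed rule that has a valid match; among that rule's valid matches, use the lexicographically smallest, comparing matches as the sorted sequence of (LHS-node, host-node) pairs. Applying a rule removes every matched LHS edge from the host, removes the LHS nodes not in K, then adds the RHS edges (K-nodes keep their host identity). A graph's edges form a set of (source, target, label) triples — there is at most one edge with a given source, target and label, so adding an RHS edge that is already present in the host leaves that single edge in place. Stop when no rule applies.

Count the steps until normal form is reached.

Answer: 2

Rewrite trace:
start.  V:5 E:5  edges: 0-p->2 2-q->0 2-p->2 3-p->3 4-p->4
1. fire R3 via {0↦0, 1↦3, 2↦2}  →  V:4 E:4  edges: 0-p->2 2-q->0 2-p->2 4-p->4
2. fire R3 via {0↦0, 1↦4, 2↦2}  →  V:3 E:3  edges: 0-p->2 2-q->0 2-p->2
final graph: no rule applies after step 2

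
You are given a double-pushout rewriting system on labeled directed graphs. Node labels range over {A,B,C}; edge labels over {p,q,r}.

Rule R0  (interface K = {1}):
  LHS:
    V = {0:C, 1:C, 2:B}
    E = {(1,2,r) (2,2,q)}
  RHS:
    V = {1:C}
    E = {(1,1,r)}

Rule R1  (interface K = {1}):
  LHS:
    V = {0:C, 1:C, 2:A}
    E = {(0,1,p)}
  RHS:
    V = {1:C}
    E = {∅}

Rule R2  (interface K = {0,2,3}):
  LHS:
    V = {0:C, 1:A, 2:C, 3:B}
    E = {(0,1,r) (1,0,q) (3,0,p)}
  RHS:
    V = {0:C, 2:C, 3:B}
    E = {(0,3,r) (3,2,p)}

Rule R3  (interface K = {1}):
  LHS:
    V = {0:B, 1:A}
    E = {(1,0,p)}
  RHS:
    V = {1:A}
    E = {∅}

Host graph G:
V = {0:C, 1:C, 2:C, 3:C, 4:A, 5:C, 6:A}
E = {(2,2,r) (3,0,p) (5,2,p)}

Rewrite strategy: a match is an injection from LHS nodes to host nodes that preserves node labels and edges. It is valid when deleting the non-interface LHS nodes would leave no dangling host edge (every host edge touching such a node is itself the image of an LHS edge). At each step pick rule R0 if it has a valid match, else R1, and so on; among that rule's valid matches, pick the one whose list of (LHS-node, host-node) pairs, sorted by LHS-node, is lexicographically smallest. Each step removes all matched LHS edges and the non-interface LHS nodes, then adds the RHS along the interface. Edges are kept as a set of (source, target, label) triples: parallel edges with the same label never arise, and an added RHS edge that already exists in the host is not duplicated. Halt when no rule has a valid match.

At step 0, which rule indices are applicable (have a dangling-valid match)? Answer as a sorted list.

Answer: [R1]

Rewrite trace:
R0: no valid match — LHS pattern not found
R1: 4 valid matches — {0↦3, 1↦0, 2↦4}, {0↦3, 1↦0, 2↦6}, {0↦5, 1↦2, 2↦4} (+1 more)
R2: no valid match — LHS pattern not found
R3: no valid match — LHS pattern not found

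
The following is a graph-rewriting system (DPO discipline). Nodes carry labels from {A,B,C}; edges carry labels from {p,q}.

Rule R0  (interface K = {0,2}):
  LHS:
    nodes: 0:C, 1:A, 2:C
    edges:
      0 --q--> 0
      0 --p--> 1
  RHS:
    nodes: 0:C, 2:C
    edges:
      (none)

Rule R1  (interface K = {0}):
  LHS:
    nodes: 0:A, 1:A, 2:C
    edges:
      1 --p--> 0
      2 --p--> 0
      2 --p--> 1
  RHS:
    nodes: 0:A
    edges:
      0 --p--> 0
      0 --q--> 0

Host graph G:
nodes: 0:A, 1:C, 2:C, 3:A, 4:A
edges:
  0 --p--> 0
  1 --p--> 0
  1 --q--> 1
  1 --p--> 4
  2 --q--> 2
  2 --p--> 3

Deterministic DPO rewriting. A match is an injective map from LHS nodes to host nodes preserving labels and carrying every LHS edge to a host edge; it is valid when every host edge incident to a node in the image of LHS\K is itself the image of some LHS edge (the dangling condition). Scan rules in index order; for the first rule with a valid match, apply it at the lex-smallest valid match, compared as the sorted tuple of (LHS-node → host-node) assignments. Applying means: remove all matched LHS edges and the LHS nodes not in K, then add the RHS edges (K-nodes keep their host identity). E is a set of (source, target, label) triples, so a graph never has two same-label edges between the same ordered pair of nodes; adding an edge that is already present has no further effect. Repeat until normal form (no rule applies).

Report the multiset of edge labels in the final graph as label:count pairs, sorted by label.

[0] host  ⇒  5 nodes, 6 edges  {0-p->0 1-p->0 1-q->1 1-p->4 2-q->2 2-p->3}
[1] R0 @ {0↦1, 1↦4, 2↦2}  ⇒  4 nodes, 4 edges  {0-p->0 1-p->0 2-q->2 2-p->3}
[2] R0 @ {0↦2, 1↦3, 2↦1}  ⇒  3 nodes, 2 edges  {0-p->0 1-p->0}
halt: no rule applies after step 2
NF edges: [(0, 0, 'p'), (1, 0, 'p')]

Answer: p:2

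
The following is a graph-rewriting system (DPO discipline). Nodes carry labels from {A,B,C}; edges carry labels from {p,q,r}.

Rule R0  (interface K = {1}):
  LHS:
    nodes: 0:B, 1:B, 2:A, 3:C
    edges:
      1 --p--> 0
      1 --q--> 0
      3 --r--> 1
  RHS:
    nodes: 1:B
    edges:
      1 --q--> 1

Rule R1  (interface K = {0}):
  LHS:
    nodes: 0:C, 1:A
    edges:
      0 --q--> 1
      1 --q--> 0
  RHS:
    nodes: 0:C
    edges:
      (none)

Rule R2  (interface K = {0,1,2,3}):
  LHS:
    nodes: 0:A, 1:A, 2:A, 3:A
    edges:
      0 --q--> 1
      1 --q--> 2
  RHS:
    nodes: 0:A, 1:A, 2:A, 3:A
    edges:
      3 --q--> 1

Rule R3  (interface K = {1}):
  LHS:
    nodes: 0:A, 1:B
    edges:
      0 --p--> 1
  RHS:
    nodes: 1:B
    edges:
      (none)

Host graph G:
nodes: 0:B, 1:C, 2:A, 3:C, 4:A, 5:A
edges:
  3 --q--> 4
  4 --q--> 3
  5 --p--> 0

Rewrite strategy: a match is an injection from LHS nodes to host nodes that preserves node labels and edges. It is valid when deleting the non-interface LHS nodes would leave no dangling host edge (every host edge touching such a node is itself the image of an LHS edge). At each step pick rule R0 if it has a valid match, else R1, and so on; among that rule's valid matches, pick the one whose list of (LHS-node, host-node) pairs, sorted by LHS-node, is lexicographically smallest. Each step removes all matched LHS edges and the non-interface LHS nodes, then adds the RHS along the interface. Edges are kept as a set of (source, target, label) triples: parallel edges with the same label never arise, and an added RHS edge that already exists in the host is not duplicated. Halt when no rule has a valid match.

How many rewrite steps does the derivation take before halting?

[0] host  ⇒  6 nodes, 3 edges  {3-q->4 4-q->3 5-p->0}
[1] R1 @ {0↦3, 1↦4}  ⇒  5 nodes, 1 edges  {5-p->0}
[2] R3 @ {0↦5, 1↦0}  ⇒  4 nodes, 0 edges  {∅}
halt: no rule applies after step 2

Answer: 2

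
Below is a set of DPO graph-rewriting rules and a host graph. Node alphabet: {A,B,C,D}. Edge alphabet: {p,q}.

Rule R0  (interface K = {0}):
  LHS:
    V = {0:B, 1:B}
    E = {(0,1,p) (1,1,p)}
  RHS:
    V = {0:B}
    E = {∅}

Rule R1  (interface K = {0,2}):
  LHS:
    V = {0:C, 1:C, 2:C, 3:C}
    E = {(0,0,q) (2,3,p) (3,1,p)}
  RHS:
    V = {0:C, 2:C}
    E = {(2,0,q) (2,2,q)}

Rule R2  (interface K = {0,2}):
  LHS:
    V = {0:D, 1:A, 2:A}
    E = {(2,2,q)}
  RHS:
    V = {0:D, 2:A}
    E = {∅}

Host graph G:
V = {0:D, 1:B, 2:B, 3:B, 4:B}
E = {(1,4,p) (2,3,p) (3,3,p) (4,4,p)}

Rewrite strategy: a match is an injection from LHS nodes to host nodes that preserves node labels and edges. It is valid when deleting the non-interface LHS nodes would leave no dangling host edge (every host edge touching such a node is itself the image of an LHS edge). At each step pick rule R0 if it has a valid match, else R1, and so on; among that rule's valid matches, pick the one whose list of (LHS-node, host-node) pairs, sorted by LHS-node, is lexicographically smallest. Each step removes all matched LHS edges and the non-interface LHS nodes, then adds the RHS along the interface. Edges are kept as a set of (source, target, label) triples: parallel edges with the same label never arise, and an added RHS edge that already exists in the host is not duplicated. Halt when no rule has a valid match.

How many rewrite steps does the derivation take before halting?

[0] host  ⇒  5 nodes, 4 edges  {1-p->4 2-p->3 3-p->3 4-p->4}
[1] R0 @ {0↦1, 1↦4}  ⇒  4 nodes, 2 edges  {2-p->3 3-p->3}
[2] R0 @ {0↦2, 1↦3}  ⇒  3 nodes, 0 edges  {∅}
normal form: no rule applies after step 2

Answer: 2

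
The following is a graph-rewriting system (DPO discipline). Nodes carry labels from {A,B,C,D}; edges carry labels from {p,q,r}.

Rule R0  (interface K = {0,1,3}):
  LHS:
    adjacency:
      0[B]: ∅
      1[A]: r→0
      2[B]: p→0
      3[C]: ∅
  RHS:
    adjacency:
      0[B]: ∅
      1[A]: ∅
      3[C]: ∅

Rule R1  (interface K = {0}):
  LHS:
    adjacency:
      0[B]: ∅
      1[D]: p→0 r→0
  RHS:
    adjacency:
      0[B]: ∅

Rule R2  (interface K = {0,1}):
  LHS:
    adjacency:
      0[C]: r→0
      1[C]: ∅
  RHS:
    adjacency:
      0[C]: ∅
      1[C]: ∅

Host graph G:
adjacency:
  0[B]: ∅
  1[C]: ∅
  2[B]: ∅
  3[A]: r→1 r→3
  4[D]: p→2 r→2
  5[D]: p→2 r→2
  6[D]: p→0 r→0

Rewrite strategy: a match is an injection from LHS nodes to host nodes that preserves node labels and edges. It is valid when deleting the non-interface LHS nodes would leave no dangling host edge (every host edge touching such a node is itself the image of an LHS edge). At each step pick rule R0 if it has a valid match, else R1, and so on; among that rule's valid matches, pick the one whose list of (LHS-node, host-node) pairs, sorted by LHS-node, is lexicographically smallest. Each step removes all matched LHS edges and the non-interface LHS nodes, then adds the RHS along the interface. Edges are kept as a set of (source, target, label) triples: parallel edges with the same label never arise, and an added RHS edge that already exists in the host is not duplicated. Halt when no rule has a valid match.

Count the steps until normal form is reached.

start.  V:7 E:8  edges: 3-r->1 3-r->3 4-p->2 4-r->2 5-p->2 5-r->2 6-p->0 6-r->0
1. fire R1 via {0↦0, 1↦6}  →  V:6 E:6  edges: 3-r->1 3-r->3 4-p->2 4-r->2 5-p->2 5-r->2
2. fire R1 via {0↦2, 1↦4}  →  V:5 E:4  edges: 3-r->1 3-r->3 5-p->2 5-r->2
3. fire R1 via {0↦2, 1↦5}  →  V:4 E:2  edges: 3-r->1 3-r->3
final graph: no rule applies after step 3

Answer: 3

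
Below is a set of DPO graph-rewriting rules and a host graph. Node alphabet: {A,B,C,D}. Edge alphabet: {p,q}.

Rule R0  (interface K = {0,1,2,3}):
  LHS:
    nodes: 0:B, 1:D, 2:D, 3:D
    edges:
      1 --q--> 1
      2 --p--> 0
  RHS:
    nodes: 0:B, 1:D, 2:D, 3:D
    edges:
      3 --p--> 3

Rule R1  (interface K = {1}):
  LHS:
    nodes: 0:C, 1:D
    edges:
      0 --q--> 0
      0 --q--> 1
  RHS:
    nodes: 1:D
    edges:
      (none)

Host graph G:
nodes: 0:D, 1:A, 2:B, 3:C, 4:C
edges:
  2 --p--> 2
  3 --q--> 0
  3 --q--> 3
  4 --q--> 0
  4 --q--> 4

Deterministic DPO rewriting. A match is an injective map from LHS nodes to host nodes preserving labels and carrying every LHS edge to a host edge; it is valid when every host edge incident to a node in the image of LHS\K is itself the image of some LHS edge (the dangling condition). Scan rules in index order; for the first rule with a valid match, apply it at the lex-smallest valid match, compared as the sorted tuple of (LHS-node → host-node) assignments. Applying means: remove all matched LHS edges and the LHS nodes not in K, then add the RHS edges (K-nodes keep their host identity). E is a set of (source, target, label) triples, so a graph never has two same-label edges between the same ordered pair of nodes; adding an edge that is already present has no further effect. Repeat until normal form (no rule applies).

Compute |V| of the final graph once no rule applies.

Answer: 3

Derivation:
[0] host  ⇒  5 nodes, 5 edges  {2-p->2 3-q->0 3-q->3 4-q->0 4-q->4}
[1] R1 @ {0↦3, 1↦0}  ⇒  4 nodes, 3 edges  {2-p->2 4-q->0 4-q->4}
[2] R1 @ {0↦4, 1↦0}  ⇒  3 nodes, 1 edges  {2-p->2}
final graph: no rule applies after step 2
NF nodes: {0:D, 1:A, 2:B}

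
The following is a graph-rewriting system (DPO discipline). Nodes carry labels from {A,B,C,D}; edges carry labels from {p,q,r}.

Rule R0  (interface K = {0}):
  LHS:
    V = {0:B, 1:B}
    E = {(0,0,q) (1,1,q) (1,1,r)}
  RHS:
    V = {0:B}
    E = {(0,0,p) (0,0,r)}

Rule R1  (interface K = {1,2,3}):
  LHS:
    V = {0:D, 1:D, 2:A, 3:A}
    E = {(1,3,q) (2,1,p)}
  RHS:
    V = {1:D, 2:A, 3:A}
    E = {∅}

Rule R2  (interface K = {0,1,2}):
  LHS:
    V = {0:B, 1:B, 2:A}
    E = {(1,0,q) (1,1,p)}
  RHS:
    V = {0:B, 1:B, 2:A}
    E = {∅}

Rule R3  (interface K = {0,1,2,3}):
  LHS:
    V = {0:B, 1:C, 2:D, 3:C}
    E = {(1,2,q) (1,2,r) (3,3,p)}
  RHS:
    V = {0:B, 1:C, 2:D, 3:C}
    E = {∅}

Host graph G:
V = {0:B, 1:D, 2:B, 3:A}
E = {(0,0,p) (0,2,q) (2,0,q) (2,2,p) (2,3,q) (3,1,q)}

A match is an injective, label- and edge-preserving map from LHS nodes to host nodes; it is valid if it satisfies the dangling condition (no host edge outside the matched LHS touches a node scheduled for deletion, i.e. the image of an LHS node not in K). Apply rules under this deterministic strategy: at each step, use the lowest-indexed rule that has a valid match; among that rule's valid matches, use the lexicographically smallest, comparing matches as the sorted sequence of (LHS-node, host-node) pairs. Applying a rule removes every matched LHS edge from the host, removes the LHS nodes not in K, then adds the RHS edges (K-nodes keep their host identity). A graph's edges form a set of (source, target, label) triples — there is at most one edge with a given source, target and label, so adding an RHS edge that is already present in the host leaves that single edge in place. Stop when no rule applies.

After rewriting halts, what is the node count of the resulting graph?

Answer: 4

Rewrite trace:
[0] host  ⇒  4 nodes, 6 edges  {0-p->0 0-q->2 2-q->0 2-p->2 2-q->3 3-q->1}
[1] R2 @ {0↦0, 1↦2, 2↦3}  ⇒  4 nodes, 4 edges  {0-p->0 0-q->2 2-q->3 3-q->1}
[2] R2 @ {0↦2, 1↦0, 2↦3}  ⇒  4 nodes, 2 edges  {2-q->3 3-q->1}
halt: no rule applies after step 2
NF nodes: {0:B, 1:D, 2:B, 3:A}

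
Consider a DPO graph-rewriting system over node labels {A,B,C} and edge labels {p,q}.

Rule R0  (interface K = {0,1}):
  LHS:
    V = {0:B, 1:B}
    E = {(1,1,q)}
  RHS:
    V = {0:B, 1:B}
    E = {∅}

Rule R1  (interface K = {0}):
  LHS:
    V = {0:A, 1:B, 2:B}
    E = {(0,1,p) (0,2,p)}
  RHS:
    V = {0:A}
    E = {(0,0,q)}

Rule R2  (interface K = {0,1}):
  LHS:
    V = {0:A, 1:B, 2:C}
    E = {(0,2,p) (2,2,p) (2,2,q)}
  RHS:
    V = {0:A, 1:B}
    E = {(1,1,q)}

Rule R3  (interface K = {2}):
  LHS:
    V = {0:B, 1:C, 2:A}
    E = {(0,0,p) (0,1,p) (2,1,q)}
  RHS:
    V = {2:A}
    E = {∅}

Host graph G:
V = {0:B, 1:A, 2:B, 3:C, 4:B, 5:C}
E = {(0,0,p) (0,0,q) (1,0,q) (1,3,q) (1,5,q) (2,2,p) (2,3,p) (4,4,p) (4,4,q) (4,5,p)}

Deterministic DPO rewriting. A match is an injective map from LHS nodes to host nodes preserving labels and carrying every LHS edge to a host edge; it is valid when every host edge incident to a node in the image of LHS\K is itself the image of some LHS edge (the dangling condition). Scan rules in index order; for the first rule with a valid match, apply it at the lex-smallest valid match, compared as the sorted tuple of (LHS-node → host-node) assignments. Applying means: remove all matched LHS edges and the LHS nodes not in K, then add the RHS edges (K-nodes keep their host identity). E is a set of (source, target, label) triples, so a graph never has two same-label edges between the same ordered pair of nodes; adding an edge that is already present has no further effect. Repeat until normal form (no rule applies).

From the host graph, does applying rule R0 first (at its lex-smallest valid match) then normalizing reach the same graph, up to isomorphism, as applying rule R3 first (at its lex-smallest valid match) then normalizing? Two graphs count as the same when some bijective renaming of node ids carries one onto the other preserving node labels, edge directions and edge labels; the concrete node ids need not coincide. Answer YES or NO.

Answer: YES

Steps:
branch R0-first: apply at {0↦0, 1↦4} → |E|=9, then 3 more step(s) → NF |V|=2 |E|=2 V={0:B, 1:A} E=0-p->0 1-q->0
branch R3-first: apply at {0↦2, 1↦3, 2↦1} → |E|=7, then 3 more step(s) → NF |V|=2 |E|=2 V={0:B, 1:A} E=0-p->0 1-q->0
graphs isomorphic (equal up to label-preserving node renaming)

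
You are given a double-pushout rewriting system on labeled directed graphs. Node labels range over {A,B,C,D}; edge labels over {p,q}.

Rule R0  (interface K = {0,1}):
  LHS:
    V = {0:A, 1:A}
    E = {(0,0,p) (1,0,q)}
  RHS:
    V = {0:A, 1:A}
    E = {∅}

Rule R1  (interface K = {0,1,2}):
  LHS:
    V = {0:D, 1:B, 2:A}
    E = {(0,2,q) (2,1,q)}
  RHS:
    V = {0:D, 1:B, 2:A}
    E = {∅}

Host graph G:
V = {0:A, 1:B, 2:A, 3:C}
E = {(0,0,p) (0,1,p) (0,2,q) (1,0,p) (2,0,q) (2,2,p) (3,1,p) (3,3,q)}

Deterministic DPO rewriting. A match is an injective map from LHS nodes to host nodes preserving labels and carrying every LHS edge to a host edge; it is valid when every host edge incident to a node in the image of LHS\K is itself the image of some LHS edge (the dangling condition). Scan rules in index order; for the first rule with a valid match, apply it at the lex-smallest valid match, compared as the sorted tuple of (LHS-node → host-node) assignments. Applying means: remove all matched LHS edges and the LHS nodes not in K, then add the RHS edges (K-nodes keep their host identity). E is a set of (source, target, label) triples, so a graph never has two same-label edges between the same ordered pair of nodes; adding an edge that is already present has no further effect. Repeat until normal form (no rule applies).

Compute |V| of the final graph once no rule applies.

Answer: 4

Steps:
[0] host  ⇒  4 nodes, 8 edges  {0-p->0 0-p->1 0-q->2 1-p->0 2-q->0 2-p->2 3-p->1 3-q->3}
[1] R0 @ {0↦0, 1↦2}  ⇒  4 nodes, 6 edges  {0-p->1 0-q->2 1-p->0 2-p->2 3-p->1 3-q->3}
[2] R0 @ {0↦2, 1↦0}  ⇒  4 nodes, 4 edges  {0-p->1 1-p->0 3-p->1 3-q->3}
normal form: no rule applies after step 2
NF nodes: {0:A, 1:B, 2:A, 3:C}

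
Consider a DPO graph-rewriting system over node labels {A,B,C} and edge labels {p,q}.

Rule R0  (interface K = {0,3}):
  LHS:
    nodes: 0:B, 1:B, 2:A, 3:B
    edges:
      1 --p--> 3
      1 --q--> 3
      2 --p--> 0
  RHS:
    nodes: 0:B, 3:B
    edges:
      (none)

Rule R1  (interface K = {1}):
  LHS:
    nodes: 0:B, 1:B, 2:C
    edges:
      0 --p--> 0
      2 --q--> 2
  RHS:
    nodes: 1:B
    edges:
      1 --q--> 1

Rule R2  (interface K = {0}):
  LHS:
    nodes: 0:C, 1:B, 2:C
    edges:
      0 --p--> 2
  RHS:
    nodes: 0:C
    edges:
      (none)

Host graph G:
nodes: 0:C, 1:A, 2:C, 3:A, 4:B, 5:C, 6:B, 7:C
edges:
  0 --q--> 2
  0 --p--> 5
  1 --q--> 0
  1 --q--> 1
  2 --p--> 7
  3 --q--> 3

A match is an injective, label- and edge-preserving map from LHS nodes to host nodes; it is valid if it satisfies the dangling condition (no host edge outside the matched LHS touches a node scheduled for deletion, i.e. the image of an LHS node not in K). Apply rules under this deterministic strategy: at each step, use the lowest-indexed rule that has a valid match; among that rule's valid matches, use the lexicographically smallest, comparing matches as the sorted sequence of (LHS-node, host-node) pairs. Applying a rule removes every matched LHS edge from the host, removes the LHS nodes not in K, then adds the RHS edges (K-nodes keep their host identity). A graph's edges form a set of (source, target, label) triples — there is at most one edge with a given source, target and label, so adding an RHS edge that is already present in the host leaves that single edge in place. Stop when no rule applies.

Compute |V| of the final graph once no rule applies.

Answer: 4

Steps:
[0] host  ⇒  8 nodes, 6 edges  {0-q->2 0-p->5 1-q->0 1-q->1 2-p->7 3-q->3}
[1] R2 @ {0↦0, 1↦4, 2↦5}  ⇒  6 nodes, 5 edges  {0-q->2 1-q->0 1-q->1 2-p->7 3-q->3}
[2] R2 @ {0↦2, 1↦6, 2↦7}  ⇒  4 nodes, 4 edges  {0-q->2 1-q->0 1-q->1 3-q->3}
final graph: no rule applies after step 2
NF nodes: {0:C, 1:A, 2:C, 3:A}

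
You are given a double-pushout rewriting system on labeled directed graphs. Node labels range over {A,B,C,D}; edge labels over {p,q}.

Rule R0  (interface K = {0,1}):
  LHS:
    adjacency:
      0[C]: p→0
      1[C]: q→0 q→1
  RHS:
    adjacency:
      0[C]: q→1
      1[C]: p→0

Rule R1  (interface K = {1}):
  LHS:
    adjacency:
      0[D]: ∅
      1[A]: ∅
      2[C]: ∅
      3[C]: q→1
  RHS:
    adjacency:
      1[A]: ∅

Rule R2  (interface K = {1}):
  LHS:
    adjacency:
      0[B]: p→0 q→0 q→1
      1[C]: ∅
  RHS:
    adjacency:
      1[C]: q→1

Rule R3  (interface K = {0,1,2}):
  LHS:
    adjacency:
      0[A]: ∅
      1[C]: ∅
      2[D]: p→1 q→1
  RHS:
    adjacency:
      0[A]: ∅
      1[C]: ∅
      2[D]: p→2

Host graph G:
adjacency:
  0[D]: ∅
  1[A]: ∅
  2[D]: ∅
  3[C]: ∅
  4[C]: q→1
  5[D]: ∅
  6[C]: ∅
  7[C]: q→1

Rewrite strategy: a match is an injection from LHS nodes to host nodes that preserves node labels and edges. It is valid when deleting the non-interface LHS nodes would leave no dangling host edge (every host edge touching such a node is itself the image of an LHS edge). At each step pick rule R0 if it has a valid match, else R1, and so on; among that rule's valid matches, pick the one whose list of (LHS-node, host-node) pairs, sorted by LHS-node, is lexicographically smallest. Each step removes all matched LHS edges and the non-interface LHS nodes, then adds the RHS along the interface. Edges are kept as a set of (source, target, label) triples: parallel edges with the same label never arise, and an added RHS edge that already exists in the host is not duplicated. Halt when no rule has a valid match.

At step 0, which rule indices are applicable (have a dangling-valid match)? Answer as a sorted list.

Answer: [R1]

Steps:
R0: no valid match — LHS pattern not found
R1: 12 valid matches — {0↦0, 1↦1, 2↦3, 3↦4}, {0↦0, 1↦1, 2↦3, 3↦7}, {0↦0, 1↦1, 2↦6, 3↦4} (+9 more)
R2: no valid match — LHS pattern not found
R3: no valid match — LHS pattern not found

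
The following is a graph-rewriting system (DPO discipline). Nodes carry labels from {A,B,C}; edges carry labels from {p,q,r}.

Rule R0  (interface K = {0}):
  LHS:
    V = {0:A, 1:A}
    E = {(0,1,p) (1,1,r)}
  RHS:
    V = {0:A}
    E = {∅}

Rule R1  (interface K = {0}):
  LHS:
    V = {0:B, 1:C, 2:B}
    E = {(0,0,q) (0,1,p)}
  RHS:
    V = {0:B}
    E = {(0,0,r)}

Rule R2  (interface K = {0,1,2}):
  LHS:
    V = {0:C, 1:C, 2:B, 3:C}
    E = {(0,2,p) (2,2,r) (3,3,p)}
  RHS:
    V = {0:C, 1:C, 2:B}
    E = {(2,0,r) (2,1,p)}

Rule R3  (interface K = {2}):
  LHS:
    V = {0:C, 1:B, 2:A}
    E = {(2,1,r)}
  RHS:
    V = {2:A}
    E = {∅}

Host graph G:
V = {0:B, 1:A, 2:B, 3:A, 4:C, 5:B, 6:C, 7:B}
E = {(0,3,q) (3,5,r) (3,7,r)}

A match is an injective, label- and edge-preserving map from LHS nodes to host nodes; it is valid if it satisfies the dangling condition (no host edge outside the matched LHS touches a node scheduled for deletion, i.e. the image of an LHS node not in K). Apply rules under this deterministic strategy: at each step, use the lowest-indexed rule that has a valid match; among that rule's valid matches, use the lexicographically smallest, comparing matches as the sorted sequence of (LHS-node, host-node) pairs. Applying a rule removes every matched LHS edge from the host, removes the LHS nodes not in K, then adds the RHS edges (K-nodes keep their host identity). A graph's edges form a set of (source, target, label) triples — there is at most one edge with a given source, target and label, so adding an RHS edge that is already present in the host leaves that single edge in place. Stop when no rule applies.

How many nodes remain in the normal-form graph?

start.  V:8 E:3  edges: 0-q->3 3-r->5 3-r->7
1. fire R3 via {0↦4, 1↦5, 2↦3}  →  V:6 E:2  edges: 0-q->3 3-r->7
2. fire R3 via {0↦6, 1↦7, 2↦3}  →  V:4 E:1  edges: 0-q->3
final graph: no rule applies after step 2
NF nodes: {0:B, 1:A, 2:B, 3:A}

Answer: 4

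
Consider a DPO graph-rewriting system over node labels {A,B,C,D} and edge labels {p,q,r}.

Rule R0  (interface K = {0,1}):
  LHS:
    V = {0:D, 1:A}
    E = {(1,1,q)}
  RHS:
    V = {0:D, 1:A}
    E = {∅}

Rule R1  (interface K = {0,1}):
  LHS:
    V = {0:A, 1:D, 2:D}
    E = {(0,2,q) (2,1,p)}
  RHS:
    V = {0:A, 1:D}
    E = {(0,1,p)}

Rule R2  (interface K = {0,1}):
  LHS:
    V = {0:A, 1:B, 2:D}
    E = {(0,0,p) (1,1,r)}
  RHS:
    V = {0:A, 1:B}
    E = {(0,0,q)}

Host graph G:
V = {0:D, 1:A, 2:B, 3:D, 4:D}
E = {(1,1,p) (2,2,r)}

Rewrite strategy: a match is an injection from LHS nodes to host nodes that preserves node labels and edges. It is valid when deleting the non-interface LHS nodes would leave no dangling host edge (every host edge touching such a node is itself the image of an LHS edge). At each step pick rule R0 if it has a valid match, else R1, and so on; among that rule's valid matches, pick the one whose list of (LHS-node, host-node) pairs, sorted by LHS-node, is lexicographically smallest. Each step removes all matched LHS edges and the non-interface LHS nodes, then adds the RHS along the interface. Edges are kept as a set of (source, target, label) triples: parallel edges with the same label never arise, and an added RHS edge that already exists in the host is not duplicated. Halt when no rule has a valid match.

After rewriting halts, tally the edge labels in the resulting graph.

initial: |V|=5 |E|=2  E = 1-p->1 2-r->2
step 1: apply R2 at {0↦1, 1↦2, 2↦0}  → |V|=4 |E|=1  E = 1-q->1
step 2: apply R0 at {0↦3, 1↦1}  → |V|=4 |E|=0  E = ∅
final graph: no rule applies after step 2
NF edges: []

Answer: (no edges)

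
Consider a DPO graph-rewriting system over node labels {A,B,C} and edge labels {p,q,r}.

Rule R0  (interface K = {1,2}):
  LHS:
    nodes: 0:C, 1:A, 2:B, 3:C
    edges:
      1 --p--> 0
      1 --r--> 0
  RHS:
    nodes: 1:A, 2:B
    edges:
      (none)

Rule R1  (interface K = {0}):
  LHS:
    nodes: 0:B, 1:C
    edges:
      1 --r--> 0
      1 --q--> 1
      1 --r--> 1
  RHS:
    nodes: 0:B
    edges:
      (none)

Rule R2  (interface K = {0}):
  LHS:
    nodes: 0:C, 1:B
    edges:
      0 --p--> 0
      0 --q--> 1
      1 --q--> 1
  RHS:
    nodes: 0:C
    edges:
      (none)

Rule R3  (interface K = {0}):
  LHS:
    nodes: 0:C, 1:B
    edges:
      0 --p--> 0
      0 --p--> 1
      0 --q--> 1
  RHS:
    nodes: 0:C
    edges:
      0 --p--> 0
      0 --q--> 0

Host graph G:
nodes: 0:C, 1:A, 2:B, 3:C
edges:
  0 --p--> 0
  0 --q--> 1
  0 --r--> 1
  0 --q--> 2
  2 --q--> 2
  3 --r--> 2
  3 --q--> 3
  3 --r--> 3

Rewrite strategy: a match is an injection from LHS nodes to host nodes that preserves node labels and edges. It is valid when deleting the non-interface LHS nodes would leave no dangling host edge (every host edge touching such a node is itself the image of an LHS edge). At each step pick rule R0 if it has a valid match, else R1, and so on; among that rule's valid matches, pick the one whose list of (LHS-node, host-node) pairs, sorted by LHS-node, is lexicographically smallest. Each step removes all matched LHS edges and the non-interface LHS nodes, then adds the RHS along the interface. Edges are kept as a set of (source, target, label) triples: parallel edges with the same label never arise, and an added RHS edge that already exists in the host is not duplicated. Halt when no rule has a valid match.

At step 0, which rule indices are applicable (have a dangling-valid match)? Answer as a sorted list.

R0: no valid match — LHS pattern not found
R1: 1 valid match — {0↦2, 1↦3}
R2: no valid match — 1 raw match, all fail dangling condition
R3: no valid match — LHS pattern not found

Answer: [R1]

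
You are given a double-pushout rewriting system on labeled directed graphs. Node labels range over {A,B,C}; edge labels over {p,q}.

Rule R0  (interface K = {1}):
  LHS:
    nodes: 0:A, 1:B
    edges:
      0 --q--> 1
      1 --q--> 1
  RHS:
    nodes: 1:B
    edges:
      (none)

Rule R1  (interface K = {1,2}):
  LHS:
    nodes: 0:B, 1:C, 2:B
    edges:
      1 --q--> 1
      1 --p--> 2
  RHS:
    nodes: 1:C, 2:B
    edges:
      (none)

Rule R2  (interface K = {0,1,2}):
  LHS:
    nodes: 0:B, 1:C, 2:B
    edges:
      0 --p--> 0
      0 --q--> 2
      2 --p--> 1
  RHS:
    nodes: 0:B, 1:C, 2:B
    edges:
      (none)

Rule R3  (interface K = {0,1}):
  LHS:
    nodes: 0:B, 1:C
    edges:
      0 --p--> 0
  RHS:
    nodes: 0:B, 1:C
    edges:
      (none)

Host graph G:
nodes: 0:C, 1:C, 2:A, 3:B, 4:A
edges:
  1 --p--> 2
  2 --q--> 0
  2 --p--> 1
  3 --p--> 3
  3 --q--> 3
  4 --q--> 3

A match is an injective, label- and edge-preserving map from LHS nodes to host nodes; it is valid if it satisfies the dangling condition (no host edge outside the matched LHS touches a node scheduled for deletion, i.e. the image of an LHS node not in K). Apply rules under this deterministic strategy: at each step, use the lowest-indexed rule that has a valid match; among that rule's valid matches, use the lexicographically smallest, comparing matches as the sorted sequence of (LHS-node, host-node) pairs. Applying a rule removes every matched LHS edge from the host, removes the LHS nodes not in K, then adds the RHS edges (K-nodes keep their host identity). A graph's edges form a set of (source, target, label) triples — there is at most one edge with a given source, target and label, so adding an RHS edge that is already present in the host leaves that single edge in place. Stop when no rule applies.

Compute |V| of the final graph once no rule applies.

Answer: 4

Steps:
start.  V:5 E:6  edges: 1-p->2 2-q->0 2-p->1 3-p->3 3-q->3 4-q->3
1. fire R0 via {0↦4, 1↦3}  →  V:4 E:4  edges: 1-p->2 2-q->0 2-p->1 3-p->3
2. fire R3 via {0↦3, 1↦0}  →  V:4 E:3  edges: 1-p->2 2-q->0 2-p->1
final graph: no rule applies after step 2
NF nodes: {0:C, 1:C, 2:A, 3:B}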